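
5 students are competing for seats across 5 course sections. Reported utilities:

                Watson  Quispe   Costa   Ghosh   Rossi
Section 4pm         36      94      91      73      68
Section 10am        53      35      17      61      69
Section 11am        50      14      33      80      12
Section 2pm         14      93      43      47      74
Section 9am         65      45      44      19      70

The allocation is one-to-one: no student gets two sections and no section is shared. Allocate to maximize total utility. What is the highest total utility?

Max total: 398 points

This is the linear assignment problem.
Optimal: Watson→Section 9am (65 points), Quispe→Section 2pm (93 points), Costa→Section 4pm (91 points), Ghosh→Section 11am (80 points), Rossi→Section 10am (69 points) — total 65+93+91+80+69 = 398 points.
Row-greedy (each student in turn takes its best remaining section) gives 351 points, worse by 47.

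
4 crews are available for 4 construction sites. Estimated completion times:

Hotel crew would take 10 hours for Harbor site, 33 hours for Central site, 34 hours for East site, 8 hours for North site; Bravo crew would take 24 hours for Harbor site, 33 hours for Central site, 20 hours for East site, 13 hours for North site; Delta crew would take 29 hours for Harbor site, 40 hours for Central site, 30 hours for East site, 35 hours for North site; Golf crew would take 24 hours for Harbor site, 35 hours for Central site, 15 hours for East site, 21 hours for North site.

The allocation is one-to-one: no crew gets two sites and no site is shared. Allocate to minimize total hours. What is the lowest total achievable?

This is the linear assignment problem.
Optimal: Hotel crew→Harbor site (10 hours), Bravo crew→North site (13 hours), Delta crew→Central site (40 hours), Golf crew→East site (15 hours) — total 10+13+40+15 = 78 hours.
Row-greedy (each crew in turn takes its cheapest remaining site) gives 92 hours, worse by 14.
Next-best assignment: Hotel crew→North site, Bravo crew→Central site, Delta crew→Harbor site, Golf crew→East site = 85 hours.

Min total: 78 hours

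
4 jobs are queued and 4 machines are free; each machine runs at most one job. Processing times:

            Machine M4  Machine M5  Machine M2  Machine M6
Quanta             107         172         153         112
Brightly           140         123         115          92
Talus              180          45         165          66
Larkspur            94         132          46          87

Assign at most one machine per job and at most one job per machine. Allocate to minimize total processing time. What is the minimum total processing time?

Min total: 290 min

Optimal: Quanta→Machine M4 (107 min), Brightly→Machine M6 (92 min), Talus→Machine M5 (45 min), Larkspur→Machine M2 (46 min) — total 107+92+45+46 = 290 min.
Column-greedy (each machine in turn goes to its cheapest remaining job) gives 366 min, worse by 76.
Swapping Larkspur↔Quanta (Larkspur→Machine M4 94 min, Quanta→Machine M2 153 min) adds 94.
No other one-to-one assignment undercuts 290 min.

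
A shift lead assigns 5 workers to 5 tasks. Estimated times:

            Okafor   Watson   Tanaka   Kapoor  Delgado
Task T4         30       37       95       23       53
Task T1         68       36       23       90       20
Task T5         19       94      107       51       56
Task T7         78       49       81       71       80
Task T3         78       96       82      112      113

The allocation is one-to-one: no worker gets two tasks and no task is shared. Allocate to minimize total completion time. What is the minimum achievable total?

Minimum total: 193 min

Optimal: Okafor→Task T5 (19 min), Watson→Task T7 (49 min), Tanaka→Task T3 (82 min), Kapoor→Task T4 (23 min), Delgado→Task T1 (20 min) — total 19+49+82+23+20 = 193 min.
Row-greedy (each worker in turn takes its cheapest remaining task) gives 272 min, worse by 79.
Next-best assignment: Okafor→Task T5, Watson→Task T7, Tanaka→Task T1, Kapoor→Task T4, Delgado→Task T3 = 227 min.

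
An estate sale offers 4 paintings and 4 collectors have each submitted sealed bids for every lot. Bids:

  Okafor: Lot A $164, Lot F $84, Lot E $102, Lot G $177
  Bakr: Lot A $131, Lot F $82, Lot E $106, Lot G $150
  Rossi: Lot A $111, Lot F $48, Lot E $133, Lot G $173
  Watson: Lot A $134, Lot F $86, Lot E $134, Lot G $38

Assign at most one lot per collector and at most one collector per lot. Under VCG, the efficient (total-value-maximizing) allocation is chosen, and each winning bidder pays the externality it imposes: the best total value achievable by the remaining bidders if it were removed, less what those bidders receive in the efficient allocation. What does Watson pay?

Watson pays $28.

Efficient allocation: Okafor→Lot A ($164), Bakr→Lot F ($82), Rossi→Lot G ($173), Watson→Lot E ($134); total welfare W = $553.
Watson receives Lot E at value $134, so the others get W − 134 = $419.
Without Watson: best allocation of the remaining 3 bidders over all 4 lots is Okafor→Lot A ($164), Bakr→Lot G ($150), Rossi→Lot E ($133), total $447.
VCG payment = (others' best without Watson) − (others' welfare with Watson) = 447 − 419 = $28.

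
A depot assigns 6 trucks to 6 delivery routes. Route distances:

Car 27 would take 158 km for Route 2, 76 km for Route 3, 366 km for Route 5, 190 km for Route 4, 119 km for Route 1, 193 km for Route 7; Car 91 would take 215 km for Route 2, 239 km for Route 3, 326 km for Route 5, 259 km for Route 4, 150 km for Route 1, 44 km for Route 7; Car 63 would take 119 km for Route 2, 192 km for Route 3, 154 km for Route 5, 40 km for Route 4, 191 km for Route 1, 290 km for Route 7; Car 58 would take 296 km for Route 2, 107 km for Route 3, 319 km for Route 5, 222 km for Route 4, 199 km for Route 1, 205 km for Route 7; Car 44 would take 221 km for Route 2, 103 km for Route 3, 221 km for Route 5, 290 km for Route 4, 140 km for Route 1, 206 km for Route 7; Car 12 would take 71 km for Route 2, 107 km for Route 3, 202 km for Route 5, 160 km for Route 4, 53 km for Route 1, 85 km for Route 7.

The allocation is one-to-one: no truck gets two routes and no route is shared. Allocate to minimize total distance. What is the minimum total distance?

Optimal: Car 27→Route 1 (119 km), Car 91→Route 7 (44 km), Car 63→Route 4 (40 km), Car 58→Route 3 (107 km), Car 44→Route 5 (221 km), Car 12→Route 2 (71 km) — total 119+44+40+107+221+71 = 602 km.
Row-greedy (each truck in turn takes its cheapest remaining route) gives 782 km, worse by 180.
Next-best assignment: Car 27→Route 2, Car 91→Route 7, Car 63→Route 4, Car 58→Route 3, Car 44→Route 5, Car 12→Route 1 = 623 km.
Checked against all permutations: 602 km is optimal.

Min total: 602 km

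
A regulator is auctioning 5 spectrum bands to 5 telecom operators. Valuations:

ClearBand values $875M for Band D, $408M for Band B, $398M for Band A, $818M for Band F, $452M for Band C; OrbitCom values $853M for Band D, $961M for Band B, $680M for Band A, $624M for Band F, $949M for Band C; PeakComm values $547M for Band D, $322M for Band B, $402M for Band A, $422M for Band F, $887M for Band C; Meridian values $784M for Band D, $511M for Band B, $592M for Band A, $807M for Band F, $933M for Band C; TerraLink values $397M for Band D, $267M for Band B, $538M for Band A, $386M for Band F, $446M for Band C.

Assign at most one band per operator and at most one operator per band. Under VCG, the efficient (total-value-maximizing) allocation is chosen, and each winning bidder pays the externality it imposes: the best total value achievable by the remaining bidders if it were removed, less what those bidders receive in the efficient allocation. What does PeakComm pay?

Efficient allocation: ClearBand→Band D ($875M), OrbitCom→Band B ($961M), PeakComm→Band C ($887M), Meridian→Band F ($807M), TerraLink→Band A ($538M); total welfare W = $4068M.
PeakComm receives Band C at value $887M, so the others get W − 887 = $3181M.
Without PeakComm: best allocation of the remaining 4 bidders over all 5 bands is ClearBand→Band D ($875M), OrbitCom→Band B ($961M), Meridian→Band C ($933M), TerraLink→Band A ($538M), total $3307M.
VCG payment = (others' best without PeakComm) − (others' welfare with PeakComm) = 3307 − 3181 = $126M.

PeakComm pays $126M.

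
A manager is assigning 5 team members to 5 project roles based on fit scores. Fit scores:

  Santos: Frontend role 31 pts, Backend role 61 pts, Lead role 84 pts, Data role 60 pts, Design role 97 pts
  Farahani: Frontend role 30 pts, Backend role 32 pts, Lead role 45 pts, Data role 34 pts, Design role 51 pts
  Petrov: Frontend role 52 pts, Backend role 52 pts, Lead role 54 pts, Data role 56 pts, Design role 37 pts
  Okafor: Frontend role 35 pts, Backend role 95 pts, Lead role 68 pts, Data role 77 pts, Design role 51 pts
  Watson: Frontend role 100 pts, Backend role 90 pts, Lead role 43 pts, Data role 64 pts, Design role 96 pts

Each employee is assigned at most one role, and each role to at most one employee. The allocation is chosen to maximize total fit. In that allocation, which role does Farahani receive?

Farahani receives Lead role.

This is a one-to-one assignment (maximum-weight bipartite matching).
Optimal: Santos→Design role (97 pts), Farahani→Lead role (45 pts), Petrov→Data role (56 pts), Okafor→Backend role (95 pts), Watson→Frontend role (100 pts) — total 97+45+56+95+100 = 393 pts.
Column-greedy (each role in turn goes to its best remaining employee) gives 386 pts, worse by 7.
Next-best assignment: Santos→Lead role, Farahani→Design role, Petrov→Data role, Okafor→Backend role, Watson→Frontend role = 386 pts.
Swapping Farahani↔Santos (Farahani→Design role 51 pts, Santos→Lead role 84 pts) loses 7.
Farahani's own top role is Design role (51 pts), but forcing Farahani→Design role and reassigning the rest optimally gives only 386 pts — worse by 7.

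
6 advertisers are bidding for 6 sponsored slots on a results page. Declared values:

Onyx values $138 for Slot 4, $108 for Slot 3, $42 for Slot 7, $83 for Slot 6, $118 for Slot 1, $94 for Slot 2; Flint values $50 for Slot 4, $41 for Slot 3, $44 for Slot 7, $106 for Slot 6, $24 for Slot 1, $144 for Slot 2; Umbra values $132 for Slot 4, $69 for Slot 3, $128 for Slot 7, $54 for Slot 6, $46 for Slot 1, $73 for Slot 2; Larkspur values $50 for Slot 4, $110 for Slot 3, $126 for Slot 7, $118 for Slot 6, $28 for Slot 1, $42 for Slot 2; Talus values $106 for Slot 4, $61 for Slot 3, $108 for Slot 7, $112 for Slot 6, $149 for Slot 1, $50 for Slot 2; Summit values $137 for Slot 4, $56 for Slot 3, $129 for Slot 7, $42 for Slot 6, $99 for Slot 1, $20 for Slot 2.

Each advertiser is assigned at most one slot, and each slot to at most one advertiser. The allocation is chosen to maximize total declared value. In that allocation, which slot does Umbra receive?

Optimal: Onyx→Slot 3 ($108), Flint→Slot 2 ($144), Umbra→Slot 7 ($128), Larkspur→Slot 6 ($118), Talus→Slot 1 ($149), Summit→Slot 4 ($137) — total 108+144+128+118+149+137 = $784.
Column-greedy (each slot in turn goes to its best remaining advertiser) gives $679, worse by 105.
Next-best assignment: Onyx→Slot 3, Flint→Slot 2, Umbra→Slot 4, Larkspur→Slot 6, Talus→Slot 1, Summit→Slot 7 = $780.
Swapping Talus↔Larkspur (Talus→Slot 6 $112, Larkspur→Slot 1 $28) loses 127.
Umbra's own top slot is Slot 4 ($132), but forcing Umbra→Slot 4 and reassigning the rest optimally gives only $780 — worse by 4.

Umbra receives Slot 7.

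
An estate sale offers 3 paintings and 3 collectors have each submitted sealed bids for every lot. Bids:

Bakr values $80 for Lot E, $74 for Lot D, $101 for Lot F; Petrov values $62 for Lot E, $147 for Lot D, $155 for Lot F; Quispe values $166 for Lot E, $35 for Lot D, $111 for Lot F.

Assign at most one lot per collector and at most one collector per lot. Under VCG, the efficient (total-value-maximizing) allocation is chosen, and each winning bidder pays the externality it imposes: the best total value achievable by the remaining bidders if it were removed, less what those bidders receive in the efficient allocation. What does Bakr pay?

Efficient allocation: Bakr→Lot F ($101), Petrov→Lot D ($147), Quispe→Lot E ($166); total welfare W = $414.
Bakr receives Lot F at value $101, so the others get W − 101 = $313.
Without Bakr: best allocation of the remaining 2 bidders over all 3 lots is Petrov→Lot F ($155), Quispe→Lot E ($166), total $321.
VCG payment = (others' best without Bakr) − (others' welfare with Bakr) = 321 − 313 = $8.

Bakr pays $8.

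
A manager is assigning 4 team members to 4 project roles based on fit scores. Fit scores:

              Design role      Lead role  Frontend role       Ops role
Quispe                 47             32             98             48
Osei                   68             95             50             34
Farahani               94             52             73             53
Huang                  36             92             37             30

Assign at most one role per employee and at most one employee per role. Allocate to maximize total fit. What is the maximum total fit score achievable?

This is the linear assignment problem.
Optimal: Quispe→Frontend role (98 pts), Osei→Ops role (34 pts), Farahani→Design role (94 pts), Huang→Lead role (92 pts) — total 98+34+94+92 = 318 pts.
Row-greedy (each employee in turn takes its best remaining role) gives 317 pts, worse by 1.
Next-best assignment: Quispe→Frontend role, Osei→Lead role, Farahani→Design role, Huang→Ops role = 317 pts.
No other one-to-one assignment exceeds 318 pts.

Max total: 318 pts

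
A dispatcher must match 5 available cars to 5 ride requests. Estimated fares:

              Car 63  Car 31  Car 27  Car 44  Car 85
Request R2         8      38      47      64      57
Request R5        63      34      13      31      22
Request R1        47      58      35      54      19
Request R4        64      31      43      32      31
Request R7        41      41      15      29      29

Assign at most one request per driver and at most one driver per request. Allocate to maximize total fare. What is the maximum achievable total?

Maximum total: $258

Optimal: Car 63→Request R5 ($63), Car 31→Request R7 ($41), Car 27→Request R4 ($43), Car 44→Request R1 ($54), Car 85→Request R2 ($57) — total 63+41+43+54+57 = $258.
Column-greedy (each request in turn goes to its best remaining driver) gives $257, worse by 1.
Next-best assignment: Car 63→Request R5, Car 31→Request R1, Car 27→Request R4, Car 44→Request R2, Car 85→Request R7 = $257.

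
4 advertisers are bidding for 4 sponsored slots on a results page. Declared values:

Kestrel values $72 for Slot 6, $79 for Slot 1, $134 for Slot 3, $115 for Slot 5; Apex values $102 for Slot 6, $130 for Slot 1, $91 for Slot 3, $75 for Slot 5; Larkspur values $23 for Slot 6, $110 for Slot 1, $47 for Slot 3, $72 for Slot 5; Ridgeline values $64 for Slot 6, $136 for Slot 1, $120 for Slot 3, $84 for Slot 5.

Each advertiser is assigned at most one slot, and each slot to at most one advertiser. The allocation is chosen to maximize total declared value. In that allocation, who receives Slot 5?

Kestrel receives Slot 5.

This is a one-to-one assignment (maximum-weight bipartite matching).
Optimal: Kestrel→Slot 5 ($115), Apex→Slot 6 ($102), Larkspur→Slot 1 ($110), Ridgeline→Slot 3 ($120) — total 115+102+110+120 = $447.
Column-greedy (each slot in turn goes to its best remaining advertiser) gives $444, worse by 3.
Next-best assignment: Kestrel→Slot 3, Apex→Slot 6, Larkspur→Slot 5, Ridgeline→Slot 1 = $444.
Swapping Kestrel↔Ridgeline (Kestrel→Slot 3 $134, Ridgeline→Slot 5 $84) loses 17.
Every other assignment is strictly worse.
Kestrel's own top slot is Slot 3 ($134), but forcing Kestrel→Slot 3 and reassigning the rest optimally gives only $444 — worse by 3.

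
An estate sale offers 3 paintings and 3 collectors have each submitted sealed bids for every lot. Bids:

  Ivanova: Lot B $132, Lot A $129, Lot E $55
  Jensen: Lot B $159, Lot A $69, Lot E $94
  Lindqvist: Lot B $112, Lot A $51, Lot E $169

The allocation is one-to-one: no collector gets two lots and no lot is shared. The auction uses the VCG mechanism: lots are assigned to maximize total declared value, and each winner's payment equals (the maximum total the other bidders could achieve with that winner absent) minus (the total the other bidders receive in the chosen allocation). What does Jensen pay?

Jensen pays $3.

Efficient allocation: Ivanova→Lot A ($129), Jensen→Lot B ($159), Lindqvist→Lot E ($169); total welfare W = $457.
Jensen receives Lot B at value $159, so the others get W − 159 = $298.
Without Jensen: best allocation of the remaining 2 bidders over all 3 lots is Ivanova→Lot B ($132), Lindqvist→Lot E ($169), total $301.
VCG payment = (others' best without Jensen) − (others' welfare with Jensen) = 301 − 298 = $3.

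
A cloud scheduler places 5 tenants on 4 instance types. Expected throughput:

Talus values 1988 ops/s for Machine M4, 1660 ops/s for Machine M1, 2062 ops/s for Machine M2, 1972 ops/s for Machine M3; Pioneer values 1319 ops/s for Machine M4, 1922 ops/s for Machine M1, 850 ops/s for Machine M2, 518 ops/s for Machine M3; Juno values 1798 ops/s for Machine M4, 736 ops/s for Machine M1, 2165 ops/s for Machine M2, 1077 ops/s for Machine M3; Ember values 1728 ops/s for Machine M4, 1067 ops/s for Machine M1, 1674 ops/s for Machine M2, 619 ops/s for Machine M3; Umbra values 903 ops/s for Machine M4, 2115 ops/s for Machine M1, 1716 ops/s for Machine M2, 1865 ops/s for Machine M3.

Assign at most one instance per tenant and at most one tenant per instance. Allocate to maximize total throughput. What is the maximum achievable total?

Maximum total: 7980 ops/s

Optimal: Ember→Machine M4 (1728 ops/s), Umbra→Machine M1 (2115 ops/s), Juno→Machine M2 (2165 ops/s), Talus→Machine M3 (1972 ops/s) — total 1728+2115+2165+1972 = 7980 ops/s.
No other one-to-one assignment exceeds 7980 ops/s.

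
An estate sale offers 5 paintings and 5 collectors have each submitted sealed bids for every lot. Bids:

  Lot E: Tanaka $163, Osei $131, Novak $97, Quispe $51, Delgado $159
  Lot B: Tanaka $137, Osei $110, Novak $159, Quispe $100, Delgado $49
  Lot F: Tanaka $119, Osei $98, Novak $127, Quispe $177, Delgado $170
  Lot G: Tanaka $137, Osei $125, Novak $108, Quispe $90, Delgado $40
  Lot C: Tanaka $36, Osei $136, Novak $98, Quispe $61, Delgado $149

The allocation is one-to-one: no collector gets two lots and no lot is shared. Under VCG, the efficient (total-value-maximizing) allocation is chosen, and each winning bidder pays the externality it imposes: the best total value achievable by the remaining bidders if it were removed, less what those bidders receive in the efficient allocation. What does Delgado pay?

Efficient allocation: Tanaka→Lot E ($163), Osei→Lot G ($125), Novak→Lot B ($159), Quispe→Lot F ($177), Delgado→Lot C ($149); total welfare W = $773.
Delgado receives Lot C at value $149, so the others get W − 149 = $624.
Without Delgado: best allocation of the remaining 4 bidders over all 5 lots is Tanaka→Lot E ($163), Osei→Lot C ($136), Novak→Lot B ($159), Quispe→Lot F ($177), total $635.
VCG payment = (others' best without Delgado) − (others' welfare with Delgado) = 635 − 624 = $11.

Delgado pays $11.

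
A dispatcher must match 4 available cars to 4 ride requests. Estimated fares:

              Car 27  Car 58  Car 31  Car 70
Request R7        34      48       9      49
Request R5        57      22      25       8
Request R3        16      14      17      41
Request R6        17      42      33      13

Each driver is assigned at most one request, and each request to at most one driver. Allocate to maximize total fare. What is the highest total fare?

Max total: $179

Optimal: Car 27→Request R5 ($57), Car 58→Request R7 ($48), Car 31→Request R6 ($33), Car 70→Request R3 ($41) — total 57+48+33+41 = $179.
Column-greedy (each request in turn goes to its best remaining driver) gives $165, worse by 14.
Next-best assignment: Car 27→Request R5, Car 58→Request R6, Car 31→Request R3, Car 70→Request R7 = $165.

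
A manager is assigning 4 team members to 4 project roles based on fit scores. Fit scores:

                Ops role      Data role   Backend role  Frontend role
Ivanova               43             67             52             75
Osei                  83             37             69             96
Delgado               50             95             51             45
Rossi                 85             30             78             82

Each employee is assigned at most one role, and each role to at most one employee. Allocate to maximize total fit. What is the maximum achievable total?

Treat this as an assignment problem: match each employee to one role.
Optimal: Ivanova→Frontend role (75 pts), Osei→Ops role (83 pts), Delgado→Data role (95 pts), Rossi→Backend role (78 pts) — total 75+83+95+78 = 331 pts.
Column-greedy (each role in turn goes to its best remaining employee) gives 324 pts, worse by 7.
Next-best assignment: Ivanova→Backend role, Osei→Frontend role, Delgado→Data role, Rossi→Ops role = 328 pts.
Swapping Rossi↔Osei (Rossi→Ops role 85 pts, Osei→Backend role 69 pts) loses 7.
No other one-to-one assignment exceeds 331 pts.

Maximum total: 331 pts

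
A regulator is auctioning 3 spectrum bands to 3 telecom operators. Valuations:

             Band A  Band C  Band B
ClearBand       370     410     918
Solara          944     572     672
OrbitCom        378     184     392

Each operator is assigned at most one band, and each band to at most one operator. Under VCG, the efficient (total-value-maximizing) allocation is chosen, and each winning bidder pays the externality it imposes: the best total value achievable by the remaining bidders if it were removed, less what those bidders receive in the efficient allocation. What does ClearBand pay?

ClearBand pays $208M.

Efficient allocation: ClearBand→Band B ($918M), Solara→Band A ($944M), OrbitCom→Band C ($184M); total welfare W = $2046M.
ClearBand receives Band B at value $918M, so the others get W − 918 = $1128M.
Without ClearBand: best allocation of the remaining 2 bidders over all 3 bands is Solara→Band A ($944M), OrbitCom→Band B ($392M), total $1336M.
VCG payment = (others' best without ClearBand) − (others' welfare with ClearBand) = 1336 − 1128 = $208M.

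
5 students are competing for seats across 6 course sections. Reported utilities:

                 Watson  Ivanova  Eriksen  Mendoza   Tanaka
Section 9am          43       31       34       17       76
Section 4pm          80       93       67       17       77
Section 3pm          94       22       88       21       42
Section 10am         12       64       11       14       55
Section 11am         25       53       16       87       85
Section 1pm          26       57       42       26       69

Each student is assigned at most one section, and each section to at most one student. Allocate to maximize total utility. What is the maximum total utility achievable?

This is a one-to-one assignment (maximum-weight bipartite matching).
Optimal: Watson→Section 4pm (80 points), Ivanova→Section 10am (64 points), Eriksen→Section 3pm (88 points), Mendoza→Section 11am (87 points), Tanaka→Section 9am (76 points) — total 80+64+88+87+76 = 395 points.
Row-greedy (each student in turn takes its best remaining section) gives 392 points, worse by 3.
Swapping Watson↔Eriksen (Watson→Section 3pm 94 points, Eriksen→Section 4pm 67 points) loses 7.

Max total: 395 points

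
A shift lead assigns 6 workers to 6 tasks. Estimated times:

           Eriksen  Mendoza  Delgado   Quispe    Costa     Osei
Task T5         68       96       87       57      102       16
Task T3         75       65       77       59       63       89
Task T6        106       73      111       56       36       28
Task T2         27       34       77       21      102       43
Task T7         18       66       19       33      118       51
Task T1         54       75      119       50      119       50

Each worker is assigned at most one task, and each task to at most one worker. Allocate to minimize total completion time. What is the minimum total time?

Optimal: Eriksen→Task T1 (54 min), Mendoza→Task T3 (65 min), Delgado→Task T7 (19 min), Quispe→Task T2 (21 min), Costa→Task T6 (36 min), Osei→Task T5 (16 min) — total 54+65+19+21+36+16 = 211 min.
Row-greedy (each worker in turn takes its cheapest remaining task) gives 231 min, worse by 20.
Next-best assignment: Eriksen→Task T2, Mendoza→Task T3, Delgado→Task T7, Quispe→Task T1, Costa→Task T6, Osei→Task T5 = 213 min.

Min total: 211 min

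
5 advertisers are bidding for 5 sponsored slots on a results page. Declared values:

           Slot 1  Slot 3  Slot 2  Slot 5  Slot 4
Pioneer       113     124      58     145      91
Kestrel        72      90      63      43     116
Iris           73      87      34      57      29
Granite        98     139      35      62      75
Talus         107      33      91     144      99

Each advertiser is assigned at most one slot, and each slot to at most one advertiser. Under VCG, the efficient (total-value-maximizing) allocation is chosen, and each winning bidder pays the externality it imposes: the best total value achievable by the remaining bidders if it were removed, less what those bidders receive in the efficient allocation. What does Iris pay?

Efficient allocation: Pioneer→Slot 5 ($145), Kestrel→Slot 4 ($116), Iris→Slot 1 ($73), Granite→Slot 3 ($139), Talus→Slot 2 ($91); total welfare W = $564.
Iris receives Slot 1 at value $73, so the others get W − 73 = $491.
Without Iris: best allocation of the remaining 4 bidders over all 5 slots is Pioneer→Slot 1 ($113), Kestrel→Slot 4 ($116), Granite→Slot 3 ($139), Talus→Slot 5 ($144), total $512.
VCG payment = (others' best without Iris) − (others' welfare with Iris) = 512 − 491 = $21.

Iris pays $21.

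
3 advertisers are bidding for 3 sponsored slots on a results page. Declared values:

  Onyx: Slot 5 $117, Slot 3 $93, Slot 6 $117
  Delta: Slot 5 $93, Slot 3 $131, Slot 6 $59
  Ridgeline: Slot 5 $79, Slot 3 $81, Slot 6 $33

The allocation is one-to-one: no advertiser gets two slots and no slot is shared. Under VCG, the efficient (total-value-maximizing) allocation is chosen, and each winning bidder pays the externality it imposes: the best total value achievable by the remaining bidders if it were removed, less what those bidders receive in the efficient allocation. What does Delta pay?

Delta pays $2.

Efficient allocation: Onyx→Slot 6 ($117), Delta→Slot 3 ($131), Ridgeline→Slot 5 ($79); total welfare W = $327.
Delta receives Slot 3 at value $131, so the others get W − 131 = $196.
Without Delta: best allocation of the remaining 2 bidders over all 3 slots is Onyx→Slot 5 ($117), Ridgeline→Slot 3 ($81), total $198.
VCG payment = (others' best without Delta) − (others' welfare with Delta) = 198 − 196 = $2.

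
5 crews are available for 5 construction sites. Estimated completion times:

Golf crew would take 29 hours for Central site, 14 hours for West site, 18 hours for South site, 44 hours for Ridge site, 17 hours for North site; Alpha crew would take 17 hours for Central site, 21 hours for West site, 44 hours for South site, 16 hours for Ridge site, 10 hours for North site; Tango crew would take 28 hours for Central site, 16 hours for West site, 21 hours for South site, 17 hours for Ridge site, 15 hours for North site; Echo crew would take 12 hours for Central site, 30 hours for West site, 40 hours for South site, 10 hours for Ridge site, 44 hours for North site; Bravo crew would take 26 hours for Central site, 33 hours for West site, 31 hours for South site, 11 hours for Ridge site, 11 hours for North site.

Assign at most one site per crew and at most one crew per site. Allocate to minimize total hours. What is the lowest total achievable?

This is a one-to-one assignment (minimum-cost bipartite matching).
Optimal: Golf crew→South site (18 hours), Alpha crew→North site (10 hours), Tango crew→West site (16 hours), Echo crew→Central site (12 hours), Bravo crew→Ridge site (11 hours) — total 18+10+16+12+11 = 67 hours.
Min-entry greedy (repeatedly take the single cheapest remaining cell) gives 81 hours, worse by 14.
Next-best assignment: Golf crew→West site, Alpha crew→North site, Tango crew→South site, Echo crew→Central site, Bravo crew→Ridge site = 68 hours.
Swapping Alpha crew↔Bravo crew (Alpha crew→Ridge site 16 hours, Bravo crew→North site 11 hours) adds 6.
Checked against all permutations: 67 hours is optimal.

Minimum total: 67 hours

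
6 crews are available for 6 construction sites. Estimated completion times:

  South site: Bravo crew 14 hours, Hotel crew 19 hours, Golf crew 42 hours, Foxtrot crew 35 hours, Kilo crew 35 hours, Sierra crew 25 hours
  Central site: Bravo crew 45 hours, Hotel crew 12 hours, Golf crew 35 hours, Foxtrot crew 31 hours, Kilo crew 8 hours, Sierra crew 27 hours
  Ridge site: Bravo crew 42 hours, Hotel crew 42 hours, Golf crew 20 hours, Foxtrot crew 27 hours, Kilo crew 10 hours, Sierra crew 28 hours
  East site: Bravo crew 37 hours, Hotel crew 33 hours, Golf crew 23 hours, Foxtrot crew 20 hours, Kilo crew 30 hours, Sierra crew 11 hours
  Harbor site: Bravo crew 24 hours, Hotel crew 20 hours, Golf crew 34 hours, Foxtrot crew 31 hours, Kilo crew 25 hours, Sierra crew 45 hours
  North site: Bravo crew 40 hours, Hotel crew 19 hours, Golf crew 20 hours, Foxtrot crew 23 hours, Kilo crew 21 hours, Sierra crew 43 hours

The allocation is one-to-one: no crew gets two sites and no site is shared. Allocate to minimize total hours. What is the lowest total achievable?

Min total: 96 hours

Treat this as an assignment problem: match each crew to one site.
Optimal: Bravo crew→South site (14 hours), Hotel crew→Harbor site (20 hours), Golf crew→Ridge site (20 hours), Foxtrot crew→North site (23 hours), Kilo crew→Central site (8 hours), Sierra crew→East site (11 hours) — total 14+20+20+23+8+11 = 96 hours.
Min-entry greedy (repeatedly take the single cheapest remaining cell) gives 103 hours, worse by 7.
Swapping Kilo crew↔Bravo crew (Kilo crew→South site 35 hours, Bravo crew→Central site 45 hours) adds 58.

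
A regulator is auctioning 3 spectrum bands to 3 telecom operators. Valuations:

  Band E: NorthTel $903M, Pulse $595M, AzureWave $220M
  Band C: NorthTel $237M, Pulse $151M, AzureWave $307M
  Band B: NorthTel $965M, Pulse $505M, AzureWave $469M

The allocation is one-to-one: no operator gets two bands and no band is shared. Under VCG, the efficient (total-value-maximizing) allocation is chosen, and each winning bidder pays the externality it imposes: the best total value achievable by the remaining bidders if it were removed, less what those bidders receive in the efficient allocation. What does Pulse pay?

Pulse pays $100M.

Efficient allocation: NorthTel→Band B ($965M), Pulse→Band E ($595M), AzureWave→Band C ($307M); total welfare W = $1867M.
Pulse receives Band E at value $595M, so the others get W − 595 = $1272M.
Without Pulse: best allocation of the remaining 2 bidders over all 3 bands is NorthTel→Band E ($903M), AzureWave→Band B ($469M), total $1372M.
VCG payment = (others' best without Pulse) − (others' welfare with Pulse) = 1372 − 1272 = $100M.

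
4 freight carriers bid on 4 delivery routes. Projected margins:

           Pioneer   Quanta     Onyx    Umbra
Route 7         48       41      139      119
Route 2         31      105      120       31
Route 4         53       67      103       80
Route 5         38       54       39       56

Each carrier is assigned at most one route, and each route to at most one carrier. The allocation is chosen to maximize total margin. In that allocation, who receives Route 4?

Optimal: Pioneer→Route 5 ($38k), Quanta→Route 2 ($105k), Onyx→Route 4 ($103k), Umbra→Route 7 ($119k) — total 38+105+103+119 = $365k.
Column-greedy (each route in turn goes to its best remaining carrier) gives $362k, worse by 3.
Onyx's own top route is Route 7 ($139k), but forcing Onyx→Route 7 and reassigning the rest optimally gives only $362k — worse by 3.

Onyx receives Route 4.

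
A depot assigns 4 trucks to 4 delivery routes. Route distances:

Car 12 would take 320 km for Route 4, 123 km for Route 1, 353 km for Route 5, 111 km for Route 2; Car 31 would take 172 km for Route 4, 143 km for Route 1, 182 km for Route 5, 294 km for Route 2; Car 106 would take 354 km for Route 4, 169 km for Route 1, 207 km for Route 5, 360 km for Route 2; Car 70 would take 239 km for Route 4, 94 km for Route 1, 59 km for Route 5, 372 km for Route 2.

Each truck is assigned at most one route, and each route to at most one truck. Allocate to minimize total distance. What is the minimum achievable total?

Optimal: Car 12→Route 2 (111 km), Car 31→Route 4 (172 km), Car 106→Route 1 (169 km), Car 70→Route 5 (59 km) — total 111+172+169+59 = 511 km.
Column-greedy (each route in turn goes to its cheapest remaining truck) gives 584 km, worse by 73.
Swapping Car 106↔Car 12 (Car 106→Route 2 360 km, Car 12→Route 1 123 km) adds 203.
Checked against all permutations: 511 km is optimal.

Min total: 511 km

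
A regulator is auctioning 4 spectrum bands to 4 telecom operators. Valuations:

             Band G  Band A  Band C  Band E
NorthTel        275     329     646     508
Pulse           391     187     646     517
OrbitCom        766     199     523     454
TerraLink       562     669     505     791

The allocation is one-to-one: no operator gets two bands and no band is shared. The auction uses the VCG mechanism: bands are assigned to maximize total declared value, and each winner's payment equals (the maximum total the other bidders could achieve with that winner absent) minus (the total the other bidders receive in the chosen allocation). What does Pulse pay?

Efficient allocation: NorthTel→Band C ($646M), Pulse→Band E ($517M), OrbitCom→Band G ($766M), TerraLink→Band A ($669M); total welfare W = $2598M.
Pulse receives Band E at value $517M, so the others get W − 517 = $2081M.
Without Pulse: best allocation of the remaining 3 bidders over all 4 bands is NorthTel→Band C ($646M), OrbitCom→Band G ($766M), TerraLink→Band E ($791M), total $2203M.
VCG payment = (others' best without Pulse) − (others' welfare with Pulse) = 2203 − 2081 = $122M.

Pulse pays $122M.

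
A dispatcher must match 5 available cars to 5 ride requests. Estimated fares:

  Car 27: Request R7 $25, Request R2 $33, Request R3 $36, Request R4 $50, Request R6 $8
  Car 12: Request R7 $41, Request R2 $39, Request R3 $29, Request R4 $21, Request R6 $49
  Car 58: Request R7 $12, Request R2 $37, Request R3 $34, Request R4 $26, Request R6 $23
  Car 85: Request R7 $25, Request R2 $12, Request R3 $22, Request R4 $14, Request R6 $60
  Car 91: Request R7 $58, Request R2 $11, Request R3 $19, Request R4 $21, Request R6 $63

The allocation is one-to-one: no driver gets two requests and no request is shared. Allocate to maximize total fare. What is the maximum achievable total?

Treat this as an assignment problem: match each driver to one request.
Optimal: Car 27→Request R4 ($50), Car 12→Request R2 ($39), Car 58→Request R3 ($34), Car 85→Request R6 ($60), Car 91→Request R7 ($58) — total 50+39+34+60+58 = $241.
Column-greedy (each request in turn goes to its best remaining driver) gives $219, worse by 22.
No other one-to-one assignment exceeds $241.

Max total: $241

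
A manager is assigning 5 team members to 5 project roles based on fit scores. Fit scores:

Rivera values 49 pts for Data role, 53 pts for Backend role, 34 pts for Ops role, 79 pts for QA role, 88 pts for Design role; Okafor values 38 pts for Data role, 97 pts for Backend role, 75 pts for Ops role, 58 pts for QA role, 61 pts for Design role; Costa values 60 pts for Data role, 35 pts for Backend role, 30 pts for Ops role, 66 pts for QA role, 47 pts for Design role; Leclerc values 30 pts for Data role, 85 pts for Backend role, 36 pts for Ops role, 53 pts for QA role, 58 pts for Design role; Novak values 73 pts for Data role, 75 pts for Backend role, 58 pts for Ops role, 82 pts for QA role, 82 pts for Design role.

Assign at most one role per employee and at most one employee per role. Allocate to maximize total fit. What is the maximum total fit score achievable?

Optimal: Rivera→Design role (88 pts), Okafor→Ops role (75 pts), Costa→Data role (60 pts), Leclerc→Backend role (85 pts), Novak→QA role (82 pts) — total 88+75+60+85+82 = 390 pts.
Checked against all permutations: 390 pts is optimal.

Maximum total: 390 pts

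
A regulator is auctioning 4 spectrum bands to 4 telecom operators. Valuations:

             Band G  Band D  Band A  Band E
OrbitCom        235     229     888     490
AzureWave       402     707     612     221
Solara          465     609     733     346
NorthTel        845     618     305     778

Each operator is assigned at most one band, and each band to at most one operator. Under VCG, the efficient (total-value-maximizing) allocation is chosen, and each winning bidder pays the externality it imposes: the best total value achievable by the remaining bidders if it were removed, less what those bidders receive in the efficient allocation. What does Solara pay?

Solara pays $67M.

Efficient allocation: OrbitCom→Band A ($888M), AzureWave→Band D ($707M), Solara→Band G ($465M), NorthTel→Band E ($778M); total welfare W = $2838M.
Solara receives Band G at value $465M, so the others get W − 465 = $2373M.
Without Solara: best allocation of the remaining 3 bidders over all 4 bands is OrbitCom→Band A ($888M), AzureWave→Band D ($707M), NorthTel→Band G ($845M), total $2440M.
VCG payment = (others' best without Solara) − (others' welfare with Solara) = 2440 − 2373 = $67M.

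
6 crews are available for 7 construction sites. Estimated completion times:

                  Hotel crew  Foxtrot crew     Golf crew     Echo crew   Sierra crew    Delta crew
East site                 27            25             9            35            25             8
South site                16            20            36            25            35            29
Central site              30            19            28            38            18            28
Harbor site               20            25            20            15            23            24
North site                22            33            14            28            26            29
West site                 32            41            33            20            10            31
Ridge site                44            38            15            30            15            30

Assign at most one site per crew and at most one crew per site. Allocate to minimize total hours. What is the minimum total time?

Min total: 82 hours

This is the linear assignment problem.
Optimal: Hotel crew→South site (16 hours), Foxtrot crew→Central site (19 hours), Golf crew→North site (14 hours), Echo crew→Harbor site (15 hours), Sierra crew→West site (10 hours), Delta crew→East site (8 hours) — total 16+19+14+15+10+8 = 82 hours.
Row-greedy (each crew in turn takes its cheapest remaining site) gives 98 hours, worse by 16.
Every other assignment is strictly worse.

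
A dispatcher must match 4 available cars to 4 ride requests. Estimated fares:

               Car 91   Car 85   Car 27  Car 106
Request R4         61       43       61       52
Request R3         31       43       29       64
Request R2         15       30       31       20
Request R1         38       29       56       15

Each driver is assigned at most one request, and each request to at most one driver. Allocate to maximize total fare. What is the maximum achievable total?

Maximum total: $211

Optimal: Car 91→Request R4 ($61), Car 85→Request R2 ($30), Car 27→Request R1 ($56), Car 106→Request R3 ($64) — total 61+30+56+64 = $211.
Row-greedy (each driver in turn takes its best remaining request) gives $180, worse by 31.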